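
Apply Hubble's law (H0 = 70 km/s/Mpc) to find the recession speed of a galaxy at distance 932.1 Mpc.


v = H0 * d = 70 * 932.1 = 65247.0

65247.0 km/s


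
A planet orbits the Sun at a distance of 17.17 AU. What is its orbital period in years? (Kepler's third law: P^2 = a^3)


P = a^(3/2) = 17.17^1.5 = 71.1468

71.1468 years


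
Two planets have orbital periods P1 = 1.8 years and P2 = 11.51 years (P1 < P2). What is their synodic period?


1/P_syn = |1/P1 - 1/P2| = |1/1.8 - 1/11.51| => P_syn = 2.1337

2.1337 years


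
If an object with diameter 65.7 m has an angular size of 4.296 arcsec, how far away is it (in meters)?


D = size / theta_rad, theta_rad = 4.296 * pi/(180*3600) = 2.083e-05, D = 3.154e+06

3.154e+06 m


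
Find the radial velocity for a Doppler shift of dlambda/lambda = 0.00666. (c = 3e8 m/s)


v = (dlambda/lambda) * c = 0.00666 * 3e8 = 1.998e+06

1.998e+06 m/s


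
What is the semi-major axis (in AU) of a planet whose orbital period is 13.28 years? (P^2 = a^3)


a = P^(2/3) = 13.28^(2/3) = 5.6079

5.6079 AU


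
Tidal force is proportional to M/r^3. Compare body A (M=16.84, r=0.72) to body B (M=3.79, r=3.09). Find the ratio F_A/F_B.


Ratio = (M1/r1^3) / (M2/r2^3) = (16.84/0.72^3) / (3.79/3.09^3) = 351.2213

351.2213


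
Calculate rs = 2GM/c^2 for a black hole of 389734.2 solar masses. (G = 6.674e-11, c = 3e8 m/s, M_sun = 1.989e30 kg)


M = 389734.2 * 1.989e30 kg = 7.751813238e+35 kg. rs = 2GM/c^2 = 2 * 6.674e-11 * 7.751813238e+35 / (3e8)^2 = 1.150e+09

1.150e+09 m


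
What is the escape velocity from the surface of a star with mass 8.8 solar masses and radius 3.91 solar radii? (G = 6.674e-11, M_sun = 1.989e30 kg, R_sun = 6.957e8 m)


M = 8.8 * 1.989e30 kg = 1.75032e+31 kg; R = 3.91 * 6.957e8 m = 2.720187e+09 m. v_esc = sqrt(2GM/R) = sqrt(2 * 6.674e-11 * 1.75032e+31 / 2.720187e+09) = 926760.3529

926760.3529 m/s


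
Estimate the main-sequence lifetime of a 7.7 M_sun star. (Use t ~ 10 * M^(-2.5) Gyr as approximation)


t = 10 * M^(-2.5) = 10 * 7.7^(-2.5) = 0.0608

0.0608 Gyr


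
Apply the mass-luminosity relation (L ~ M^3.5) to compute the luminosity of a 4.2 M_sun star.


L/L_sun = (M/M_sun)^3.5 = 4.2^3.5 = 151.8352

151.8352 L_sun


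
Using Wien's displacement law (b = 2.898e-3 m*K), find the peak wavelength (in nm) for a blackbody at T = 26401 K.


lam_max = b / T = 2.898e-3 / 26401 = 1.098e-07 m = 109.7686 nm

109.7686 nm


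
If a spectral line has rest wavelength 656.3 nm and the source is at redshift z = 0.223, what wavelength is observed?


lam_obs = lam_emit * (1 + z) = 656.3 * (1 + 0.223) = 802.6549

802.6549 nm


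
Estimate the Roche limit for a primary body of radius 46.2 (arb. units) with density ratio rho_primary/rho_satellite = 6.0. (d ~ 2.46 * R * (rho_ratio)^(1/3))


d_Roche = 2.46 * 46.2 * 6.0^(1/3) = 206.5194

206.5194


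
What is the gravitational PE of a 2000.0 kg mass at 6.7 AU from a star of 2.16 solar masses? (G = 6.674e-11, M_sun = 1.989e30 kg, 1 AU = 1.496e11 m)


M = 2.16 * 1.989e30 kg = 4.29624e+30 kg; r = 6.7 AU * 1.496e11 m/AU = 1.00232e+12 m. U = -GM*m/r = -(6.674e-11 * 4.29624e+30 * 2000.0) / 1.00232e+12 = -5.721e+11

-5.721e+11 J


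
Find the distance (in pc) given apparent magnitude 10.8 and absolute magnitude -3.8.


d = 10^((m - M + 5)/5) = 10^((10.8 - -3.8 + 5)/5) = 8317.6377

8317.6377 pc


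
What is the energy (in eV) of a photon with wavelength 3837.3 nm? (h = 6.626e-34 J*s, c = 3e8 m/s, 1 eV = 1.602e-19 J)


E = hc/lambda = 6.626e-34 * 3e8 / 3.837e-06 = 5.180e-20 J = 0.3234 eV

0.3234 eV


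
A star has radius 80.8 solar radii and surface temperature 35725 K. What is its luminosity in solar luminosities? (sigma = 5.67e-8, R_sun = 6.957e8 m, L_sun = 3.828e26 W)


R = 80.8 * 6.957e8 m = 5.621256e+10 m. L = 4*pi*R^2*sigma*T^4 = 4*pi*(5.621256e+10)^2 * 5.67e-8 * 35725^4 = 3.667318261e+33 W. L/L_sun = 3.667318261e+33 / 3.828e26 = 9.580e+06

9.580e+06 L_sun


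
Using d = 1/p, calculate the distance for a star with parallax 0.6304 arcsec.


d = 1/p = 1/0.6304 = 1.5863

1.5863 pc


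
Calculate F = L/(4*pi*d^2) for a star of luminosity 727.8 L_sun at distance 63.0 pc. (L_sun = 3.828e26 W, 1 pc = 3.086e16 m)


F = L / (4*pi*d^2) = 2.786e+29 / (4*pi*(1.944e+18)^2) = 5.865e-09

5.865e-09 W/m^2


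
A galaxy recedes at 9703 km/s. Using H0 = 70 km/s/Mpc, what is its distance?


d = v / H0 = 9703 / 70 = 138.6143

138.6143 Mpc


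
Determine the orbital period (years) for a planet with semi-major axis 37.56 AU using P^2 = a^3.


P = a^(3/2) = 37.56^1.5 = 230.191

230.191 years


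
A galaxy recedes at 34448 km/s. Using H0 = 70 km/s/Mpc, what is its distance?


d = v / H0 = 34448 / 70 = 492.1143

492.1143 Mpc


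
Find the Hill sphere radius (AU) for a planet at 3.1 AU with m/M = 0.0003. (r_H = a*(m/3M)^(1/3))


r_H = a * (m/3M)^(1/3) = 3.1 * (0.0003/3)^(1/3) = 0.1439

0.1439 AU


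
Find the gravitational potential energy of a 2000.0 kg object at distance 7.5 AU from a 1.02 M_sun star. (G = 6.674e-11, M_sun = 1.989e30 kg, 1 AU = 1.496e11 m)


M = 1.02 * 1.989e30 kg = 2.02878e+30 kg; r = 7.5 AU * 1.496e11 m/AU = 1.122e+12 m. U = -GM*m/r = -(6.674e-11 * 2.02878e+30 * 2000.0) / 1.122e+12 = -2.414e+11

-2.414e+11 J


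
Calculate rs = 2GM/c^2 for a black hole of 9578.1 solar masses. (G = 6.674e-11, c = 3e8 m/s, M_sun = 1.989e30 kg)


M = 9578.1 * 1.989e30 kg = 1.90508409e+34 kg. rs = 2GM/c^2 = 2 * 6.674e-11 * 1.90508409e+34 / (3e8)^2 = 2.825e+07

2.825e+07 m


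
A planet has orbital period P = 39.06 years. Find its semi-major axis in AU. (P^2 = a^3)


a = P^(2/3) = 39.06^(2/3) = 11.5121

11.5121 AU


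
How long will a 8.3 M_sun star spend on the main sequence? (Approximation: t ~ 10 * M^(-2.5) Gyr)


t = 10 * M^(-2.5) = 10 * 8.3^(-2.5) = 0.0504

0.0504 Gyr


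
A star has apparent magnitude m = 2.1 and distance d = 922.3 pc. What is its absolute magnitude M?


M = m - 5*log10(d) + 5 = 2.1 - 5*log10(922.3) + 5 = -7.7244

-7.7244


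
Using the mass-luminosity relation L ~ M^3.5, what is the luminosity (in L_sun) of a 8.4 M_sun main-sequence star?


L/L_sun = (M/M_sun)^3.5 = 8.4^3.5 = 1717.8194

1717.8194 L_sun


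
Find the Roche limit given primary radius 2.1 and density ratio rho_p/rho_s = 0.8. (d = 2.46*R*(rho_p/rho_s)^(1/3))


d_Roche = 2.46 * 2.1 * 0.8^(1/3) = 4.7957

4.7957


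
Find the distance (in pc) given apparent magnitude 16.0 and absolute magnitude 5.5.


d = 10^((m - M + 5)/5) = 10^((16.0 - 5.5 + 5)/5) = 1258.9254

1258.9254 pc


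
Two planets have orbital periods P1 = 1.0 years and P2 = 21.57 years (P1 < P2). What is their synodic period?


1/P_syn = |1/P1 - 1/P2| = |1/1.0 - 1/21.57| => P_syn = 1.0486

1.0486 years


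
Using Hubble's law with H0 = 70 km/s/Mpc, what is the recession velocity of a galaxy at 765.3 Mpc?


v = H0 * d = 70 * 765.3 = 53571.0

53571.0 km/s


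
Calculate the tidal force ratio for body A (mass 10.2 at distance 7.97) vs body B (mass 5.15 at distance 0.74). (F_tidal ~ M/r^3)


Ratio = (M1/r1^3) / (M2/r2^3) = (10.2/7.97^3) / (5.15/0.74^3) = 0.0016

0.0016


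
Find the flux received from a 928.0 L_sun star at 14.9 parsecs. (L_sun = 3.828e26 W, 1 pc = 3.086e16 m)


F = L / (4*pi*d^2) = 3.552e+29 / (4*pi*(4.598e+17)^2) = 1.337e-07

1.337e-07 W/m^2


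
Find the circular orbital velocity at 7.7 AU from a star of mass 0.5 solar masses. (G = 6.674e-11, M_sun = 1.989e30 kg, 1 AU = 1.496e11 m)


v = sqrt(GM/r) = sqrt(6.674e-11 * 9.945e+29 / 1.152e+12) = 7590.7438

7590.7438 m/s


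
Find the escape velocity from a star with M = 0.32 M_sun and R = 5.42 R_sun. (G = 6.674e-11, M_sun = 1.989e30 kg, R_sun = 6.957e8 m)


M = 0.32 * 1.989e30 kg = 6.3648e+29 kg; R = 5.42 * 6.957e8 m = 3.770694e+09 m. v_esc = sqrt(2GM/R) = sqrt(2 * 6.674e-11 * 6.3648e+29 / 3.770694e+09) = 150103.1599

150103.1599 m/s


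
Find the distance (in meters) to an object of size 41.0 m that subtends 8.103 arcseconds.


D = size / theta_rad, theta_rad = 8.103 * pi/(180*3600) = 3.928e-05, D = 1.044e+06

1.044e+06 m


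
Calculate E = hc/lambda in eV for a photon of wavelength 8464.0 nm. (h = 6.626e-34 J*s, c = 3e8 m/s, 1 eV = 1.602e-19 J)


E = hc/lambda = 6.626e-34 * 3e8 / 8.464e-06 = 2.349e-20 J = 0.1466 eV

0.1466 eV


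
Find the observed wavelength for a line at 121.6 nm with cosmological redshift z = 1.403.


lam_obs = lam_emit * (1 + z) = 121.6 * (1 + 1.403) = 292.2048

292.2048 nm


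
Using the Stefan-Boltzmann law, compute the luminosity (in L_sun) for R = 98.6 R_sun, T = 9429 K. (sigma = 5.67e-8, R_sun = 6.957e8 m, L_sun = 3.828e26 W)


R = 98.6 * 6.957e8 m = 6.859602e+10 m. L = 4*pi*R^2*sigma*T^4 = 4*pi*(6.859602e+10)^2 * 5.67e-8 * 9429^4 = 2.650045328e+31 W. L/L_sun = 2.650045328e+31 / 3.828e26 = 69227.9344

69227.9344 L_sun


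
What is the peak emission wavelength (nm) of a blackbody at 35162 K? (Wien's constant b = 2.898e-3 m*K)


lam_max = b / T = 2.898e-3 / 35162 = 8.242e-08 m = 82.4185 nm

82.4185 nm


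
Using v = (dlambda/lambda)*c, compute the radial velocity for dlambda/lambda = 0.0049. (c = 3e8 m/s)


v = (dlambda/lambda) * c = 0.0049 * 3e8 = 1.470e+06

1.470e+06 m/s


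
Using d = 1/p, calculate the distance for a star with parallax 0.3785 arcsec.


d = 1/p = 1/0.3785 = 2.642

2.642 pc


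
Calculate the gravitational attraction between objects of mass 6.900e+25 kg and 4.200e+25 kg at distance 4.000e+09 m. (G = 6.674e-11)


F = G*m1*m2/r^2 = 6.674e-11 * 6.900e+25 * 4.200e+25 / (4.000e+09)^2 = 6.674e-11 * 2.898e+51 / 1.600e+19 = 1.209e+22

1.209e+22 N


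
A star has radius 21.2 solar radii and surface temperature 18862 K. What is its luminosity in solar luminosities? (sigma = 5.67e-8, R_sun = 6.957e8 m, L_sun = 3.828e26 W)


R = 21.2 * 6.957e8 m = 1.474884e+10 m. L = 4*pi*R^2*sigma*T^4 = 4*pi*(1.474884e+10)^2 * 5.67e-8 * 18862^4 = 1.961822059e+31 W. L/L_sun = 1.961822059e+31 / 3.828e26 = 51249.2701

51249.2701 L_sun


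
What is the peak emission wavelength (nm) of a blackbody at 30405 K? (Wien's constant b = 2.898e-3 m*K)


lam_max = b / T = 2.898e-3 / 30405 = 9.531e-08 m = 95.3133 nm

95.3133 nm


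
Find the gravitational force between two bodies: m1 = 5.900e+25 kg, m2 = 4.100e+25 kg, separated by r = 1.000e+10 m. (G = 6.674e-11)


F = G*m1*m2/r^2 = 6.674e-11 * 5.900e+25 * 4.100e+25 / (1.000e+10)^2 = 6.674e-11 * 2.419e+51 / 1.000e+20 = 1.614e+21

1.614e+21 N


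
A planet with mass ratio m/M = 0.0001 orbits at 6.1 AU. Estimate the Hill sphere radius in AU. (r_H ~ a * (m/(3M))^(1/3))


r_H = a * (m/3M)^(1/3) = 6.1 * (0.0001/3)^(1/3) = 0.1963

0.1963 AU


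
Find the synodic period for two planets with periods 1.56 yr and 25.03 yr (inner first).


1/P_syn = |1/P1 - 1/P2| = |1/1.56 - 1/25.03| => P_syn = 1.6637

1.6637 years


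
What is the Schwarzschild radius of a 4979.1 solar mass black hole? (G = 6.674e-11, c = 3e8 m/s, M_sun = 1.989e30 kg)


M = 4979.1 * 1.989e30 kg = 9.9034299e+33 kg. rs = 2GM/c^2 = 2 * 6.674e-11 * 9.9034299e+33 / (3e8)^2 = 1.469e+07

1.469e+07 m


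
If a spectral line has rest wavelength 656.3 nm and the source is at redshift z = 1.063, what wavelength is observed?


lam_obs = lam_emit * (1 + z) = 656.3 * (1 + 1.063) = 1353.9469

1353.9469 nm


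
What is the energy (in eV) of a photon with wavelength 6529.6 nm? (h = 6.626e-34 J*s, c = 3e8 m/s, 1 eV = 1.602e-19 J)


E = hc/lambda = 6.626e-34 * 3e8 / 6.530e-06 = 3.044e-20 J = 0.19 eV

0.19 eV


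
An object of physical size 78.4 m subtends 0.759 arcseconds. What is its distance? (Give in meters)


D = size / theta_rad, theta_rad = 0.759 * pi/(180*3600) = 3.680e-06, D = 2.131e+07

2.131e+07 m


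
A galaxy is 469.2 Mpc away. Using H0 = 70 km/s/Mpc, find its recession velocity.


v = H0 * d = 70 * 469.2 = 32844.0

32844.0 km/s


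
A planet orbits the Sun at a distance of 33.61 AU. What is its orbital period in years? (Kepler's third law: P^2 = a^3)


P = a^(3/2) = 33.61^1.5 = 194.8511

194.8511 years


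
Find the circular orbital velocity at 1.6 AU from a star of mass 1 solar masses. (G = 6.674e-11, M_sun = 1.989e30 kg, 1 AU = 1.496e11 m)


v = sqrt(GM/r) = sqrt(6.674e-11 * 1.989e+30 / 2.394e+11) = 23549.6634

23549.6634 m/s


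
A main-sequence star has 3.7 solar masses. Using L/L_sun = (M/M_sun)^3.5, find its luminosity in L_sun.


L/L_sun = (M/M_sun)^3.5 = 3.7^3.5 = 97.433

97.433 L_sun


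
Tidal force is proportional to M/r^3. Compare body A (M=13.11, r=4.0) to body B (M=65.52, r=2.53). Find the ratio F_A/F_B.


Ratio = (M1/r1^3) / (M2/r2^3) = (13.11/4.0^3) / (65.52/2.53^3) = 0.0506

0.0506


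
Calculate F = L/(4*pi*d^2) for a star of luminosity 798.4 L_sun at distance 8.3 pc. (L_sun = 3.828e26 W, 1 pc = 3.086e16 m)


F = L / (4*pi*d^2) = 3.056e+29 / (4*pi*(2.561e+17)^2) = 3.707e-07

3.707e-07 W/m^2


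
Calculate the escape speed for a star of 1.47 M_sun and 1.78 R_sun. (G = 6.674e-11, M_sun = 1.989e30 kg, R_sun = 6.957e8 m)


M = 1.47 * 1.989e30 kg = 2.92383e+30 kg; R = 1.78 * 6.957e8 m = 1.238346e+09 m. v_esc = sqrt(2GM/R) = sqrt(2 * 6.674e-11 * 2.92383e+30 / 1.238346e+09) = 561388.0388

561388.0388 m/s


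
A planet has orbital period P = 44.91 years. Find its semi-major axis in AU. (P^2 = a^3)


a = P^(2/3) = 44.91^(2/3) = 12.6346

12.6346 AU


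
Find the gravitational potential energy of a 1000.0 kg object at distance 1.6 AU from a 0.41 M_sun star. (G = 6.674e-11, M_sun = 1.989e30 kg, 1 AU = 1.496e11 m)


M = 0.41 * 1.989e30 kg = 8.1549e+29 kg; r = 1.6 AU * 1.496e11 m/AU = 2.3936e+11 m. U = -GM*m/r = -(6.674e-11 * 8.1549e+29 * 1000.0) / 2.3936e+11 = -2.274e+11

-2.274e+11 J


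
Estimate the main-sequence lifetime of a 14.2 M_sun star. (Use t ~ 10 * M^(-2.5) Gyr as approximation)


t = 10 * M^(-2.5) = 10 * 14.2^(-2.5) = 0.0132

0.0132 Gyr


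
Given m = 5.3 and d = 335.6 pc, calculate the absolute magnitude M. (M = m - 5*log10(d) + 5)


M = m - 5*log10(d) + 5 = 5.3 - 5*log10(335.6) + 5 = -2.3291

-2.3291


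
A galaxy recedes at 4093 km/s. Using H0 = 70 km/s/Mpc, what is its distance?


d = v / H0 = 4093 / 70 = 58.4714

58.4714 Mpc


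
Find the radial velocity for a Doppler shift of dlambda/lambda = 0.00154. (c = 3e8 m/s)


v = (dlambda/lambda) * c = 0.00154 * 3e8 = 462000.0

462000.0 m/s


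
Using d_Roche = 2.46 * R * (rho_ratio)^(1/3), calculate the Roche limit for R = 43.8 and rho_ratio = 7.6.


d_Roche = 2.46 * 43.8 * 7.6^(1/3) = 211.8428

211.8428


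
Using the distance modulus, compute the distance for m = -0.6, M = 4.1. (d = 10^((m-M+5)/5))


d = 10^((m - M + 5)/5) = 10^((-0.6 - 4.1 + 5)/5) = 1.1482

1.1482 pc


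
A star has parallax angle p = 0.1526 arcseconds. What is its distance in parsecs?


d = 1/p = 1/0.1526 = 6.5531

6.5531 pc


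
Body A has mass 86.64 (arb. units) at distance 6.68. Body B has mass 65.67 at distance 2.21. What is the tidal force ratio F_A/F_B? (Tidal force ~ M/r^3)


Ratio = (M1/r1^3) / (M2/r2^3) = (86.64/6.68^3) / (65.67/2.21^3) = 0.0478

0.0478


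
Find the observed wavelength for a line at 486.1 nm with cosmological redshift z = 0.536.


lam_obs = lam_emit * (1 + z) = 486.1 * (1 + 0.536) = 746.6496

746.6496 nm


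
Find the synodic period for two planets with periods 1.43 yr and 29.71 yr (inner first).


1/P_syn = |1/P1 - 1/P2| = |1/1.43 - 1/29.71| => P_syn = 1.5023

1.5023 years


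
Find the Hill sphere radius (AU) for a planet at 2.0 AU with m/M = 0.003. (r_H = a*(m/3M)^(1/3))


r_H = a * (m/3M)^(1/3) = 2.0 * (0.003/3)^(1/3) = 0.2

0.2 AU


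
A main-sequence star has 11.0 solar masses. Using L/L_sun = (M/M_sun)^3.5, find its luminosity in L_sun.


L/L_sun = (M/M_sun)^3.5 = 11.0^3.5 = 4414.4276

4414.4276 L_sun


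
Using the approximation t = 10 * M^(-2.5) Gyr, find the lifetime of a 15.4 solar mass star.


t = 10 * M^(-2.5) = 10 * 15.4^(-2.5) = 0.0107

0.0107 Gyr


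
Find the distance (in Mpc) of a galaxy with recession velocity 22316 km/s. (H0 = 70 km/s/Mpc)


d = v / H0 = 22316 / 70 = 318.8

318.8 Mpc


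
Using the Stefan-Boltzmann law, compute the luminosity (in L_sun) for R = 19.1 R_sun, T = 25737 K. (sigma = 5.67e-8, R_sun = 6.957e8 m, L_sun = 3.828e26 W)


R = 19.1 * 6.957e8 m = 1.328787e+10 m. L = 4*pi*R^2*sigma*T^4 = 4*pi*(1.328787e+10)^2 * 5.67e-8 * 25737^4 = 5.519952675e+31 W. L/L_sun = 5.519952675e+31 / 3.828e26 = 144199.3907

144199.3907 L_sun


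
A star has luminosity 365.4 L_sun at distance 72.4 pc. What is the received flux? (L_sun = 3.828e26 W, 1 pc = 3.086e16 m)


F = L / (4*pi*d^2) = 1.399e+29 / (4*pi*(2.234e+18)^2) = 2.230e-09

2.230e-09 W/m^2


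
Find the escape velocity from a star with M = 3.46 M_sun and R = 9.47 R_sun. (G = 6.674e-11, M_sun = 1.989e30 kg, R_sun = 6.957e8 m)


M = 3.46 * 1.989e30 kg = 6.88194e+30 kg; R = 9.47 * 6.957e8 m = 6.588279e+09 m. v_esc = sqrt(2GM/R) = sqrt(2 * 6.674e-11 * 6.88194e+30 / 6.588279e+09) = 373402.7816

373402.7816 m/s


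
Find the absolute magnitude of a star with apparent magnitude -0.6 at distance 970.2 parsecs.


M = m - 5*log10(d) + 5 = -0.6 - 5*log10(970.2) + 5 = -10.5343

-10.5343


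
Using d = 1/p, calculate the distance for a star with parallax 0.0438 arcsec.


d = 1/p = 1/0.0438 = 22.8311

22.8311 pc


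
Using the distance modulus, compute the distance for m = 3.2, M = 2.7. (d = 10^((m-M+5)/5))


d = 10^((m - M + 5)/5) = 10^((3.2 - 2.7 + 5)/5) = 12.5893

12.5893 pc


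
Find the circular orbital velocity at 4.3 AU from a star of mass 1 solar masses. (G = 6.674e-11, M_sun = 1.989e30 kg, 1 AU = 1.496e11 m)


v = sqrt(GM/r) = sqrt(6.674e-11 * 1.989e+30 / 6.433e+11) = 14365.16

14365.16 m/s


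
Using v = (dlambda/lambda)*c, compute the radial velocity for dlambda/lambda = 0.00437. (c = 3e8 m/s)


v = (dlambda/lambda) * c = 0.00437 * 3e8 = 1.311e+06

1.311e+06 m/s


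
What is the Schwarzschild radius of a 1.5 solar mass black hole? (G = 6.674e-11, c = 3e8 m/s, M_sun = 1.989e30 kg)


M = 1.5 * 1.989e30 kg = 2.9835e+30 kg. rs = 2GM/c^2 = 2 * 6.674e-11 * 2.9835e+30 / (3e8)^2 = 4424.862

4424.862 m


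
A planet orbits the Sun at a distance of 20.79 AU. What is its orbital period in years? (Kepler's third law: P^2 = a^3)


P = a^(3/2) = 20.79^1.5 = 94.7942

94.7942 years


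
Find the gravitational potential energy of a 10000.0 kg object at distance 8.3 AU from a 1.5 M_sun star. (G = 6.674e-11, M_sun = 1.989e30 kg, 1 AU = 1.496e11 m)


M = 1.5 * 1.989e30 kg = 2.9835e+30 kg; r = 8.3 AU * 1.496e11 m/AU = 1.24168e+12 m. U = -GM*m/r = -(6.674e-11 * 2.9835e+30 * 10000.0) / 1.24168e+12 = -1.604e+12

-1.604e+12 J


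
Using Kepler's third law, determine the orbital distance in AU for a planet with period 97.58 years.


a = P^(2/3) = 97.58^(2/3) = 21.1953

21.1953 AU


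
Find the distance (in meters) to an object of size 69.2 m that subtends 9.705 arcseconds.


D = size / theta_rad, theta_rad = 9.705 * pi/(180*3600) = 4.705e-05, D = 1.471e+06

1.471e+06 m


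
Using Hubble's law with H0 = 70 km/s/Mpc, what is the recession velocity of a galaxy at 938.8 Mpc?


v = H0 * d = 70 * 938.8 = 65716.0

65716.0 km/s


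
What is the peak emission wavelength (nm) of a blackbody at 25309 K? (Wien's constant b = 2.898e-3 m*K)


lam_max = b / T = 2.898e-3 / 25309 = 1.145e-07 m = 114.5047 nm

114.5047 nm


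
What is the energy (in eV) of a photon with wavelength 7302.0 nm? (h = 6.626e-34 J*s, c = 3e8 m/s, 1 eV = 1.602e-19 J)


E = hc/lambda = 6.626e-34 * 3e8 / 7.302e-06 = 2.722e-20 J = 0.1699 eV

0.1699 eV


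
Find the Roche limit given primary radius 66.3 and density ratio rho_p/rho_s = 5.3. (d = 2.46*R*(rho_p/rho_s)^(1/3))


d_Roche = 2.46 * 66.3 * 5.3^(1/3) = 284.3635

284.3635


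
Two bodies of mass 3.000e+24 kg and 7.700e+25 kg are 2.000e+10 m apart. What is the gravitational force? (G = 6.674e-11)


F = G*m1*m2/r^2 = 6.674e-11 * 3.000e+24 * 7.700e+25 / (2.000e+10)^2 = 6.674e-11 * 2.310e+50 / 4.000e+20 = 3.854e+19

3.854e+19 N


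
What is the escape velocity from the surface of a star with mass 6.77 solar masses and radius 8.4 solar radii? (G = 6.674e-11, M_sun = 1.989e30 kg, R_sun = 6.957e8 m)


M = 6.77 * 1.989e30 kg = 1.346553e+31 kg; R = 8.4 * 6.957e8 m = 5.84388e+09 m. v_esc = sqrt(2GM/R) = sqrt(2 * 6.674e-11 * 1.346553e+31 / 5.84388e+09) = 554586.3552

554586.3552 m/s


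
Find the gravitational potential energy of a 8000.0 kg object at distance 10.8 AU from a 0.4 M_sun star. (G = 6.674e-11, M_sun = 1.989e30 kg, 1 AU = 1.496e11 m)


M = 0.4 * 1.989e30 kg = 7.956e+29 kg; r = 10.8 AU * 1.496e11 m/AU = 1.61568e+12 m. U = -GM*m/r = -(6.674e-11 * 7.956e+29 * 8000.0) / 1.61568e+12 = -2.629e+11

-2.629e+11 J


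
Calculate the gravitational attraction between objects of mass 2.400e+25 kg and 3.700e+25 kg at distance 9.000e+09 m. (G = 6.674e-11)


F = G*m1*m2/r^2 = 6.674e-11 * 2.400e+25 * 3.700e+25 / (9.000e+09)^2 = 6.674e-11 * 8.880e+50 / 8.100e+19 = 7.317e+20

7.317e+20 N


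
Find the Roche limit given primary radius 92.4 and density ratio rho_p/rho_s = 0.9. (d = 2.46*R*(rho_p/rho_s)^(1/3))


d_Roche = 2.46 * 92.4 * 0.9^(1/3) = 219.4596

219.4596


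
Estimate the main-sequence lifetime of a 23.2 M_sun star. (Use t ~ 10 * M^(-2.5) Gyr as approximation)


t = 10 * M^(-2.5) = 10 * 23.2^(-2.5) = 0.0039

0.0039 Gyr


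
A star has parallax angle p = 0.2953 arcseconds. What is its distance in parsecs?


d = 1/p = 1/0.2953 = 3.3864

3.3864 pc


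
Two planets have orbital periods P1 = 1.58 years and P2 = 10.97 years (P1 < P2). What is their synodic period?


1/P_syn = |1/P1 - 1/P2| = |1/1.58 - 1/10.97| => P_syn = 1.8459

1.8459 years


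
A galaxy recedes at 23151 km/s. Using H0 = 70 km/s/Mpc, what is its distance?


d = v / H0 = 23151 / 70 = 330.7286

330.7286 Mpc


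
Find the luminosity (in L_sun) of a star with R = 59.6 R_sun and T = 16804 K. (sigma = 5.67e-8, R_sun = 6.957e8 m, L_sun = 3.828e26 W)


R = 59.6 * 6.957e8 m = 4.146372e+10 m. L = 4*pi*R^2*sigma*T^4 = 4*pi*(4.146372e+10)^2 * 5.67e-8 * 16804^4 = 9.767426247e+31 W. L/L_sun = 9.767426247e+31 / 3.828e26 = 255157.4255

255157.4255 L_sun


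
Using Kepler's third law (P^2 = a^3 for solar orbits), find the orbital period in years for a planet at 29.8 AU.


P = a^(3/2) = 29.8^1.5 = 162.6763

162.6763 years


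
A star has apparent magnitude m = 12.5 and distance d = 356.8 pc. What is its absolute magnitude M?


M = m - 5*log10(d) + 5 = 12.5 - 5*log10(356.8) + 5 = 4.7379

4.7379


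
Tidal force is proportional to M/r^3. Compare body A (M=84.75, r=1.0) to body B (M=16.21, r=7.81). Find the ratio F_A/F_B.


Ratio = (M1/r1^3) / (M2/r2^3) = (84.75/1.0^3) / (16.21/7.81^3) = 2490.6333

2490.6333


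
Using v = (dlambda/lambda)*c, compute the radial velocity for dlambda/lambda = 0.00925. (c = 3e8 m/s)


v = (dlambda/lambda) * c = 0.00925 * 3e8 = 2.775e+06

2.775e+06 m/s


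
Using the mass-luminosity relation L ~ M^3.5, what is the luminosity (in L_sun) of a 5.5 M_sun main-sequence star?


L/L_sun = (M/M_sun)^3.5 = 5.5^3.5 = 390.184

390.184 L_sun


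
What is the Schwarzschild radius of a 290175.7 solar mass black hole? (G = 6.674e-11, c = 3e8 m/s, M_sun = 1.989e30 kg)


M = 290175.7 * 1.989e30 kg = 5.771594673e+35 kg. rs = 2GM/c^2 = 2 * 6.674e-11 * 5.771594673e+35 / (3e8)^2 = 8.560e+08

8.560e+08 m


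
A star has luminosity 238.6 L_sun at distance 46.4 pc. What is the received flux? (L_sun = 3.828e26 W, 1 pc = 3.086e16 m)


F = L / (4*pi*d^2) = 9.134e+28 / (4*pi*(1.432e+18)^2) = 3.545e-09

3.545e-09 W/m^2


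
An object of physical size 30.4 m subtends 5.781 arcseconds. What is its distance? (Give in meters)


D = size / theta_rad, theta_rad = 5.781 * pi/(180*3600) = 2.803e-05, D = 1.085e+06

1.085e+06 m


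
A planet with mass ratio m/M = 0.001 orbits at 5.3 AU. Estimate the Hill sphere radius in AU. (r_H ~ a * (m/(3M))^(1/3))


r_H = a * (m/3M)^(1/3) = 5.3 * (0.001/3)^(1/3) = 0.3675

0.3675 AU


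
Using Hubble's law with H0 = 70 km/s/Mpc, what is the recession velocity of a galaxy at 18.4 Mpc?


v = H0 * d = 70 * 18.4 = 1288.0

1288.0 km/s


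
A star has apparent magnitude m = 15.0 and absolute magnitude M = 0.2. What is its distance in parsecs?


d = 10^((m - M + 5)/5) = 10^((15.0 - 0.2 + 5)/5) = 9120.1084

9120.1084 pc


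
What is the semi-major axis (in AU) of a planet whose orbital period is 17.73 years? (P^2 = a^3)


a = P^(2/3) = 17.73^(2/3) = 6.7994

6.7994 AU


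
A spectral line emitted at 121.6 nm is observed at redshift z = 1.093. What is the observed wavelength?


lam_obs = lam_emit * (1 + z) = 121.6 * (1 + 1.093) = 254.5088

254.5088 nm


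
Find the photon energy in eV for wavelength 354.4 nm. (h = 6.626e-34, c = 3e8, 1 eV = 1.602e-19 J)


E = hc/lambda = 6.626e-34 * 3e8 / 3.544e-07 = 5.609e-19 J = 3.5012 eV

3.5012 eV


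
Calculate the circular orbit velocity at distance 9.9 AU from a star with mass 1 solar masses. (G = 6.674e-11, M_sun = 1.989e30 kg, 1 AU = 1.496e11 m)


v = sqrt(GM/r) = sqrt(6.674e-11 * 1.989e+30 / 1.481e+12) = 9467.3209

9467.3209 m/s


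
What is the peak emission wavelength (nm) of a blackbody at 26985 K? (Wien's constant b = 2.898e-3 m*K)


lam_max = b / T = 2.898e-3 / 26985 = 1.074e-07 m = 107.393 nm

107.393 nm


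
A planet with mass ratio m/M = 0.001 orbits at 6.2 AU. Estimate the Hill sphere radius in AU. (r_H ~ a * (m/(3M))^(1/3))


r_H = a * (m/3M)^(1/3) = 6.2 * (0.001/3)^(1/3) = 0.4299

0.4299 AU


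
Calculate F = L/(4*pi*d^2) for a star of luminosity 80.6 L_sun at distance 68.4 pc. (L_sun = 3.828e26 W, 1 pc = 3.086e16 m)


F = L / (4*pi*d^2) = 3.085e+28 / (4*pi*(2.111e+18)^2) = 5.511e-10

5.511e-10 W/m^2


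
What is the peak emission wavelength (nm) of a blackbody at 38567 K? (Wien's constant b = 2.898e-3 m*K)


lam_max = b / T = 2.898e-3 / 38567 = 7.514e-08 m = 75.142 nm

75.142 nm


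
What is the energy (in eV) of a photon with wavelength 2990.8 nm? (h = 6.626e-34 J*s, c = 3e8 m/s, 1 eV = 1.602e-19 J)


E = hc/lambda = 6.626e-34 * 3e8 / 2.991e-06 = 6.646e-20 J = 0.4149 eV

0.4149 eV


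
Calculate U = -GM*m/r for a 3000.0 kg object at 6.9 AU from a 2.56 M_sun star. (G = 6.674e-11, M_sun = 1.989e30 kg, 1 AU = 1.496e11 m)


M = 2.56 * 1.989e30 kg = 5.09184e+30 kg; r = 6.9 AU * 1.496e11 m/AU = 1.03224e+12 m. U = -GM*m/r = -(6.674e-11 * 5.09184e+30 * 3000.0) / 1.03224e+12 = -9.876e+11

-9.876e+11 J


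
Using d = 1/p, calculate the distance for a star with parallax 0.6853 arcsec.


d = 1/p = 1/0.6853 = 1.4592

1.4592 pc


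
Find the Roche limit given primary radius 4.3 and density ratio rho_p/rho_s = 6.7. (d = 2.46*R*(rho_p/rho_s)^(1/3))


d_Roche = 2.46 * 4.3 * 6.7^(1/3) = 19.9417

19.9417


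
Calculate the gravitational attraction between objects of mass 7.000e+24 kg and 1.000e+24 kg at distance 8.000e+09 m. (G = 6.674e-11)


F = G*m1*m2/r^2 = 6.674e-11 * 7.000e+24 * 1.000e+24 / (8.000e+09)^2 = 6.674e-11 * 7.000e+48 / 6.400e+19 = 7.300e+18

7.300e+18 N


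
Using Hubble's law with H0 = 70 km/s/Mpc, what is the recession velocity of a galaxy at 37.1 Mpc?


v = H0 * d = 70 * 37.1 = 2597.0

2597.0 km/s


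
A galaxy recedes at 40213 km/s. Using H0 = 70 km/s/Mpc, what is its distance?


d = v / H0 = 40213 / 70 = 574.4714

574.4714 Mpc


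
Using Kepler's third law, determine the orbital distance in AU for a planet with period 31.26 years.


a = P^(2/3) = 31.26^(2/3) = 9.9234

9.9234 AU


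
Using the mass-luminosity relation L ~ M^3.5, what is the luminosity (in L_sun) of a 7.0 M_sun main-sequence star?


L/L_sun = (M/M_sun)^3.5 = 7.0^3.5 = 907.4927

907.4927 L_sun


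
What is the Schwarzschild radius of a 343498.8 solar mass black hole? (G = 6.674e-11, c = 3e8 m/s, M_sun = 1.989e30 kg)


M = 343498.8 * 1.989e30 kg = 6.832191132e+35 kg. rs = 2GM/c^2 = 2 * 6.674e-11 * 6.832191132e+35 / (3e8)^2 = 1.013e+09

1.013e+09 m


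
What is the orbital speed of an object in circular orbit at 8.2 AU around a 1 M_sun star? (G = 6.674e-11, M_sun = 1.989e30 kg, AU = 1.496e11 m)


v = sqrt(GM/r) = sqrt(6.674e-11 * 1.989e+30 / 1.227e+12) = 10402.5011

10402.5011 m/s


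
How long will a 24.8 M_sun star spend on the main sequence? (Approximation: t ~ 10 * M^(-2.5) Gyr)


t = 10 * M^(-2.5) = 10 * 24.8^(-2.5) = 0.0033

0.0033 Gyr


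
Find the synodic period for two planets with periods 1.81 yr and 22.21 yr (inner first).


1/P_syn = |1/P1 - 1/P2| = |1/1.81 - 1/22.21| => P_syn = 1.9706

1.9706 years


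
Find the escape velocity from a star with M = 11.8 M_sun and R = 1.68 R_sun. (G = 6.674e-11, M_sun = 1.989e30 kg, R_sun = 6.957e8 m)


M = 11.8 * 1.989e30 kg = 2.34702e+31 kg; R = 1.68 * 6.957e8 m = 1.168776e+09 m. v_esc = sqrt(2GM/R) = sqrt(2 * 6.674e-11 * 2.34702e+31 / 1.168776e+09) = 1.637e+06

1.637e+06 m/s


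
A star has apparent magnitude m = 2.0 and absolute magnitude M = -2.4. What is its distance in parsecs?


d = 10^((m - M + 5)/5) = 10^((2.0 - -2.4 + 5)/5) = 75.8578

75.8578 pc


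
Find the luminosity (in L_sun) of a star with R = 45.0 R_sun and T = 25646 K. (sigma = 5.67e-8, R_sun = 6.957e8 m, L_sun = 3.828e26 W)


R = 45.0 * 6.957e8 m = 3.13065e+10 m. L = 4*pi*R^2*sigma*T^4 = 4*pi*(3.13065e+10)^2 * 5.67e-8 * 25646^4 = 3.020928935e+32 W. L/L_sun = 3.020928935e+32 / 3.828e26 = 789166.3884

789166.3884 L_sun


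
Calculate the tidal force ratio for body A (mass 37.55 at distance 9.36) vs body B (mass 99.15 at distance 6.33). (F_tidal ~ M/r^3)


Ratio = (M1/r1^3) / (M2/r2^3) = (37.55/9.36^3) / (99.15/6.33^3) = 0.1171

0.1171


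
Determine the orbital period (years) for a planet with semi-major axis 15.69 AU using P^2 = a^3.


P = a^(3/2) = 15.69^1.5 = 62.149

62.149 years


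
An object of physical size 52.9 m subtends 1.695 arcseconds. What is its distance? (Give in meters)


D = size / theta_rad, theta_rad = 1.695 * pi/(180*3600) = 8.218e-06, D = 6.437e+06

6.437e+06 m


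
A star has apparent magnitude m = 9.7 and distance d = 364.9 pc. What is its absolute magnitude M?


M = m - 5*log10(d) + 5 = 9.7 - 5*log10(364.9) + 5 = 1.8891

1.8891


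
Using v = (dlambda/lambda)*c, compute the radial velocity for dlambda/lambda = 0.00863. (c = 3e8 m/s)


v = (dlambda/lambda) * c = 0.00863 * 3e8 = 2.589e+06

2.589e+06 m/s


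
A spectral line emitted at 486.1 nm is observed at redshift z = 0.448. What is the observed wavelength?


lam_obs = lam_emit * (1 + z) = 486.1 * (1 + 0.448) = 703.8728

703.8728 nm


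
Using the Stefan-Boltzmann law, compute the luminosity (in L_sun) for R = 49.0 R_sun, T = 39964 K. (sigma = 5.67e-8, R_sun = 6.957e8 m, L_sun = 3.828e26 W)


R = 49.0 * 6.957e8 m = 3.40893e+10 m. L = 4*pi*R^2*sigma*T^4 = 4*pi*(3.40893e+10)^2 * 5.67e-8 * 39964^4 = 2.112053383e+33 W. L/L_sun = 2.112053383e+33 / 3.828e26 = 5.517e+06

5.517e+06 L_sun


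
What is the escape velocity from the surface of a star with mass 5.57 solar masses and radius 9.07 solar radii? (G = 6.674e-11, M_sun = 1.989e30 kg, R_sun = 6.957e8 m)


M = 5.57 * 1.989e30 kg = 1.107873e+31 kg; R = 9.07 * 6.957e8 m = 6.309999e+09 m. v_esc = sqrt(2GM/R) = sqrt(2 * 6.674e-11 * 1.107873e+31 / 6.309999e+09) = 484103.7457

484103.7457 m/s


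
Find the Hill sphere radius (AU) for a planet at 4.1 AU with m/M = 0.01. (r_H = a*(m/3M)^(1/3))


r_H = a * (m/3M)^(1/3) = 4.1 * (0.01/3)^(1/3) = 0.6125

0.6125 AU


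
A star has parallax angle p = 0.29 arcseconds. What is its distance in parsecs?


d = 1/p = 1/0.29 = 3.4483

3.4483 pc


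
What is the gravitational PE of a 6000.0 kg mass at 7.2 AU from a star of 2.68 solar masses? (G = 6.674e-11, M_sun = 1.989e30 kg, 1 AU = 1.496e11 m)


M = 2.68 * 1.989e30 kg = 5.33052e+30 kg; r = 7.2 AU * 1.496e11 m/AU = 1.07712e+12 m. U = -GM*m/r = -(6.674e-11 * 5.33052e+30 * 6000.0) / 1.07712e+12 = -1.982e+12

-1.982e+12 J


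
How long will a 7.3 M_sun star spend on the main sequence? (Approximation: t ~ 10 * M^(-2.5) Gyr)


t = 10 * M^(-2.5) = 10 * 7.3^(-2.5) = 0.0695

0.0695 Gyr


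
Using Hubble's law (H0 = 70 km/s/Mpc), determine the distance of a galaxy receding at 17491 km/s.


d = v / H0 = 17491 / 70 = 249.8714

249.8714 Mpc


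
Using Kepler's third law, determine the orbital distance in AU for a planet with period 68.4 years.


a = P^(2/3) = 68.4^(2/3) = 16.7252

16.7252 AU


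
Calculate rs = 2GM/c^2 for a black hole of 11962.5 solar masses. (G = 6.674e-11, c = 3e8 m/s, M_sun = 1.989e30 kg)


M = 11962.5 * 1.989e30 kg = 2.37934125e+34 kg. rs = 2GM/c^2 = 2 * 6.674e-11 * 2.37934125e+34 / (3e8)^2 = 3.529e+07

3.529e+07 m


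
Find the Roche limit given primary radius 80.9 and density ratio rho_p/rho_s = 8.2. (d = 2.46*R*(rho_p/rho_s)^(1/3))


d_Roche = 2.46 * 80.9 * 8.2^(1/3) = 401.3176

401.3176


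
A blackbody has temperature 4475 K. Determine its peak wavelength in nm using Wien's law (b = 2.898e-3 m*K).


lam_max = b / T = 2.898e-3 / 4475 = 6.476e-07 m = 647.5978 nm

647.5978 nm


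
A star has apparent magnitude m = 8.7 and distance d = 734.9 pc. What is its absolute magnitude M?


M = m - 5*log10(d) + 5 = 8.7 - 5*log10(734.9) + 5 = -0.6311

-0.6311


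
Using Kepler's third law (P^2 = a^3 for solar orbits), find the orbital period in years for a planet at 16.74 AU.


P = a^(3/2) = 16.74^1.5 = 68.4909

68.4909 years


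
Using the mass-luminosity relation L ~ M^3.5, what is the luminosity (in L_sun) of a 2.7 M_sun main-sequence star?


L/L_sun = (M/M_sun)^3.5 = 2.7^3.5 = 32.3425

32.3425 L_sun


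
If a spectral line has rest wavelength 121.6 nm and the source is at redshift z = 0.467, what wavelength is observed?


lam_obs = lam_emit * (1 + z) = 121.6 * (1 + 0.467) = 178.3872

178.3872 nm


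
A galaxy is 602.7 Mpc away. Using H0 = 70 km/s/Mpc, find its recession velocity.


v = H0 * d = 70 * 602.7 = 42189.0

42189.0 km/s


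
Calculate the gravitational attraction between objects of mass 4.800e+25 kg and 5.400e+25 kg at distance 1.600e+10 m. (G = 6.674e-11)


F = G*m1*m2/r^2 = 6.674e-11 * 4.800e+25 * 5.400e+25 / (1.600e+10)^2 = 6.674e-11 * 2.592e+51 / 2.560e+20 = 6.757e+20

6.757e+20 N


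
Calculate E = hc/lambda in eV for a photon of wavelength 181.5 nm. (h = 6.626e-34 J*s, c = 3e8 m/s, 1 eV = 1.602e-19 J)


E = hc/lambda = 6.626e-34 * 3e8 / 1.815e-07 = 1.095e-18 J = 6.8365 eV

6.8365 eV


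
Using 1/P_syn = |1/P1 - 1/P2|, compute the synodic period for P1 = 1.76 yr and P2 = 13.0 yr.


1/P_syn = |1/P1 - 1/P2| = |1/1.76 - 1/13.0| => P_syn = 2.0356

2.0356 years


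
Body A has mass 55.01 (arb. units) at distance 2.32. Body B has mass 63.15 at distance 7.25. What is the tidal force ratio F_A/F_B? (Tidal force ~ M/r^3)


Ratio = (M1/r1^3) / (M2/r2^3) = (55.01/2.32^3) / (63.15/7.25^3) = 26.5839

26.5839


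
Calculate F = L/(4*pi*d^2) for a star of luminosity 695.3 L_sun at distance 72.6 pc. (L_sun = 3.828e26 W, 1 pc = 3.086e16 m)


F = L / (4*pi*d^2) = 2.662e+29 / (4*pi*(2.240e+18)^2) = 4.220e-09

4.220e-09 W/m^2


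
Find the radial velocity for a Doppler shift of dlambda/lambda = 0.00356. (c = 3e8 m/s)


v = (dlambda/lambda) * c = 0.00356 * 3e8 = 1.068e+06

1.068e+06 m/s


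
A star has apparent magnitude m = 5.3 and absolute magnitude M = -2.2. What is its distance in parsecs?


d = 10^((m - M + 5)/5) = 10^((5.3 - -2.2 + 5)/5) = 316.2278

316.2278 pc


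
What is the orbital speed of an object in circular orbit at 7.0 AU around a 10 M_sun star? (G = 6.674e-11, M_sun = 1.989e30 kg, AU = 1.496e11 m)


v = sqrt(GM/r) = sqrt(6.674e-11 * 1.989e+31 / 1.047e+12) = 35603.7445

35603.7445 m/s


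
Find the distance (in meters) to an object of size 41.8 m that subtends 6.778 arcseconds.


D = size / theta_rad, theta_rad = 6.778 * pi/(180*3600) = 3.286e-05, D = 1.272e+06

1.272e+06 m


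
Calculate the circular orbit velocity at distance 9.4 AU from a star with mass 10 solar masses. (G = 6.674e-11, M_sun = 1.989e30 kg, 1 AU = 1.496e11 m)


v = sqrt(GM/r) = sqrt(6.674e-11 * 1.989e+31 / 1.406e+12) = 30724.2131

30724.2131 m/s


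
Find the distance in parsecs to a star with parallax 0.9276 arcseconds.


d = 1/p = 1/0.9276 = 1.0781

1.0781 pc


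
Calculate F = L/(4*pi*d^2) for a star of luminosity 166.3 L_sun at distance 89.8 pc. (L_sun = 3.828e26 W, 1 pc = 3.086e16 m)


F = L / (4*pi*d^2) = 6.366e+28 / (4*pi*(2.771e+18)^2) = 6.596e-10

6.596e-10 W/m^2


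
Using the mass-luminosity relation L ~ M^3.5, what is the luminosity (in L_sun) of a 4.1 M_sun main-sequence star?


L/L_sun = (M/M_sun)^3.5 = 4.1^3.5 = 139.5544

139.5544 L_sun


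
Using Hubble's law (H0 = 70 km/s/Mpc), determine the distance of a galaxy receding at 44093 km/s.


d = v / H0 = 44093 / 70 = 629.9

629.9 Mpc


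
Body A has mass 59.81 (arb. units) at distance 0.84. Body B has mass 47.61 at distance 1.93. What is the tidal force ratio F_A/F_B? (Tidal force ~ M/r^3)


Ratio = (M1/r1^3) / (M2/r2^3) = (59.81/0.84^3) / (47.61/1.93^3) = 15.2374

15.2374


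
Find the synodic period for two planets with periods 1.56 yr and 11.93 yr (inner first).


1/P_syn = |1/P1 - 1/P2| = |1/1.56 - 1/11.93| => P_syn = 1.7947

1.7947 years


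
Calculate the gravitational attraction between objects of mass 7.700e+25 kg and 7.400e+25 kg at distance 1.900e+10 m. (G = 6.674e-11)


F = G*m1*m2/r^2 = 6.674e-11 * 7.700e+25 * 7.400e+25 / (1.900e+10)^2 = 6.674e-11 * 5.698e+51 / 3.610e+20 = 1.053e+21

1.053e+21 N


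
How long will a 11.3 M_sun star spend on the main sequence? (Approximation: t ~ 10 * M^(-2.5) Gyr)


t = 10 * M^(-2.5) = 10 * 11.3^(-2.5) = 0.0233

0.0233 Gyr


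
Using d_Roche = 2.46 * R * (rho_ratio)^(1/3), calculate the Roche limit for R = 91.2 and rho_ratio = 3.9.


d_Roche = 2.46 * 91.2 * 3.9^(1/3) = 353.1437

353.1437


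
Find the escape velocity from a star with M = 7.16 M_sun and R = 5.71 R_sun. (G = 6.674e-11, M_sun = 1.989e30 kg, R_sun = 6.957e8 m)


M = 7.16 * 1.989e30 kg = 1.424124e+31 kg; R = 5.71 * 6.957e8 m = 3.972447e+09 m. v_esc = sqrt(2GM/R) = sqrt(2 * 6.674e-11 * 1.424124e+31 / 3.972447e+09) = 691756.0178

691756.0178 m/s


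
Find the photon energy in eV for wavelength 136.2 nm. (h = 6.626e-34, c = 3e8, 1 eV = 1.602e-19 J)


E = hc/lambda = 6.626e-34 * 3e8 / 1.362e-07 = 1.459e-18 J = 9.1103 eV

9.1103 eV


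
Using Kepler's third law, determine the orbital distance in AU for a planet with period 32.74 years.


a = P^(2/3) = 32.74^(2/3) = 10.2342

10.2342 AU


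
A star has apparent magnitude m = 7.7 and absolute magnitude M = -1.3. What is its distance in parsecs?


d = 10^((m - M + 5)/5) = 10^((7.7 - -1.3 + 5)/5) = 630.9573

630.9573 pc


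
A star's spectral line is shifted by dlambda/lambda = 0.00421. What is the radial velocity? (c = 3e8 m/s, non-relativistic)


v = (dlambda/lambda) * c = 0.00421 * 3e8 = 1.263e+06

1.263e+06 m/s


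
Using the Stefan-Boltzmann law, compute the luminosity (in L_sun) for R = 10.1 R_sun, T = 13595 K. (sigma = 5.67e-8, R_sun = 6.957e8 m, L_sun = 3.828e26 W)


R = 10.1 * 6.957e8 m = 7.02657e+09 m. L = 4*pi*R^2*sigma*T^4 = 4*pi*(7.02657e+09)^2 * 5.67e-8 * 13595^4 = 1.201701283e+30 W. L/L_sun = 1.201701283e+30 / 3.828e26 = 3139.2406

3139.2406 L_sun


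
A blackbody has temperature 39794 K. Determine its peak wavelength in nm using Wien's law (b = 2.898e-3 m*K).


lam_max = b / T = 2.898e-3 / 39794 = 7.283e-08 m = 72.825 nm

72.825 nm
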